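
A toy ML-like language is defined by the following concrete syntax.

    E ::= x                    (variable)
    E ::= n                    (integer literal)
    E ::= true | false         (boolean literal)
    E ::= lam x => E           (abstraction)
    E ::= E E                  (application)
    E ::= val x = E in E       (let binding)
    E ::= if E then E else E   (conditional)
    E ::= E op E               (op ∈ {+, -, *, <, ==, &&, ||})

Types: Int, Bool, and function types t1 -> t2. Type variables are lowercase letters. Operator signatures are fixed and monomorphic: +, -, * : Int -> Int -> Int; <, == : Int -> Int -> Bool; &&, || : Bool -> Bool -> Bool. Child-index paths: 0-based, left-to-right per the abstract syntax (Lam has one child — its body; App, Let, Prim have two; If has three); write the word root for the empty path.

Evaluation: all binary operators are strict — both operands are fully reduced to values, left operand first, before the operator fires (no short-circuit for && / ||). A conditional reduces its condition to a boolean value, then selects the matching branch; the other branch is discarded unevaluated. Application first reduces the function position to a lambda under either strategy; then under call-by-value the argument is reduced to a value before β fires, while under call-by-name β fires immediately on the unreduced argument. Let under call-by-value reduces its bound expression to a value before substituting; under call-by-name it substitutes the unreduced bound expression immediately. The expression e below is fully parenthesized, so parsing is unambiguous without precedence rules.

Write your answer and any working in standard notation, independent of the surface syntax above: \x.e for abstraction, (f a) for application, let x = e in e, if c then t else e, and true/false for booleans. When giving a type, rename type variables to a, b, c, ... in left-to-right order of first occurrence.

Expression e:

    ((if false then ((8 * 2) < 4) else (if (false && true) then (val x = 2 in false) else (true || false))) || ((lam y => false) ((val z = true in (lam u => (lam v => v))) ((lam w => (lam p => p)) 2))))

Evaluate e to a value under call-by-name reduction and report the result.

Answer: true

Derivation:
step 0: ((if false then ((8 * 2) < 4) else (if (false && true) then (let x = 2 in false) else (true || false))) || ((\y.false) ((let z = true in (\u.(\v.v))) ((\w.(\p.p)) 2))))
step 1: [if@0] ((if (false && true) then (let x = 2 in false) else (true || false)) || ((\y.false) ((let z = true in (\u.(\v.v))) ((\w.(\p.p)) 2))))
step 2: [delta@0.0] ((if false then (let x = 2 in false) else (true || false)) || ((\y.false) ((let z = true in (\u.(\v.v))) ((\w.(\p.p)) 2))))
step 3: [if@0] ((true || false) || ((\y.false) ((let z = true in (\u.(\v.v))) ((\w.(\p.p)) 2))))
step 4: [delta@0] (true || ((\y.false) ((let z = true in (\u.(\v.v))) ((\w.(\p.p)) 2))))
step 5: [beta@1] (true || false)
step 6: [delta@root] true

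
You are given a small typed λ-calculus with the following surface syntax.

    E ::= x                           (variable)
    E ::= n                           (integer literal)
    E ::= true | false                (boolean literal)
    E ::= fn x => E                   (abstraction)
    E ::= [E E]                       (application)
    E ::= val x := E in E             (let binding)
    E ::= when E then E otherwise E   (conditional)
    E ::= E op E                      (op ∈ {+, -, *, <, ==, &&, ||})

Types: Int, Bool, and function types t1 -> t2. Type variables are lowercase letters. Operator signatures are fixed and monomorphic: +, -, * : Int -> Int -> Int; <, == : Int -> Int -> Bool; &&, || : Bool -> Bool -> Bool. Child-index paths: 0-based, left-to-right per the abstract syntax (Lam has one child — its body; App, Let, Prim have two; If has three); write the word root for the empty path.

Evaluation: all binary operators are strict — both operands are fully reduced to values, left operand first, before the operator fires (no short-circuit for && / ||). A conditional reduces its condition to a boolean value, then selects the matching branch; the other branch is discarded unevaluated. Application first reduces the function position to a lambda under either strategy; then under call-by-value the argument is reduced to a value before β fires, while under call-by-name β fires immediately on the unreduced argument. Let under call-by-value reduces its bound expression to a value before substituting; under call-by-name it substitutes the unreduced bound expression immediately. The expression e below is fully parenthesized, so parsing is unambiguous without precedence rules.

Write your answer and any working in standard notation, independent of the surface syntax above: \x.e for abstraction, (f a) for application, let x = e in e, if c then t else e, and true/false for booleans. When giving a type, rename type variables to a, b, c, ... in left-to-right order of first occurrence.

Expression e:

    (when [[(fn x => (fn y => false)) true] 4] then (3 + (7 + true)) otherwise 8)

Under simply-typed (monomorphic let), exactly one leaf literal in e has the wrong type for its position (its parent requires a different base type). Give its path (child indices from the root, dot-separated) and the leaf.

Trace:
\y._ : b -> Bool
\x._ : a -> b -> Bool
  unify a -> b -> Bool ~ Bool -> c
  unify a ~ Bool
  unify b -> Bool ~ c
_ _ : b -> Bool
  unify b -> Bool ~ Int -> d
  unify b ~ Int
  unify Bool ~ d
_ _ : Bool
  unify Bool ~ Bool
  unify Int ~ Int
  unify Int ~ Int
  unify Bool ~ Int
  FAIL: mismatch Bool ~ Int

Answer: 1.1.1 : true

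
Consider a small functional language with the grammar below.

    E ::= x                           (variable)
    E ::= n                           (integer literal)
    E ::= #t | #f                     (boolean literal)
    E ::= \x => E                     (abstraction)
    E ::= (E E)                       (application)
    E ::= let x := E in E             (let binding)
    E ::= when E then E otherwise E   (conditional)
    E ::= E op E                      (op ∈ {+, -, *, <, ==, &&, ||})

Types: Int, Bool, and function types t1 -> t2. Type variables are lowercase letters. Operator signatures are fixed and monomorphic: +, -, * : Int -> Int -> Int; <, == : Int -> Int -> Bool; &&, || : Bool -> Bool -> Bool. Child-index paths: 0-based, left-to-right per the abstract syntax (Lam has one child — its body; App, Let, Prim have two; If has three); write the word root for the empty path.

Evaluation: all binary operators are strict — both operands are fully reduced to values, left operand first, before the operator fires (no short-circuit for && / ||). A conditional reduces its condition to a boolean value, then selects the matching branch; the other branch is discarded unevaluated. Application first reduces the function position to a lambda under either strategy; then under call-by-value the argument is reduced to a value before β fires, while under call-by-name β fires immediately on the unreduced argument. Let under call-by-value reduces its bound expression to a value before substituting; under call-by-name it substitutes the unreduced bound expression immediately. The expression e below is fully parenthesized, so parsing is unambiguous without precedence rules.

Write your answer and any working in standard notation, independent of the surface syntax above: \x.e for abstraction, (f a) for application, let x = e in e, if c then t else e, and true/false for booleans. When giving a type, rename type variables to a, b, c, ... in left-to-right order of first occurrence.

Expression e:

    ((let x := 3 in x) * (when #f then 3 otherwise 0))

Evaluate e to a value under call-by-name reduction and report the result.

Answer: 0

Derivation:
step 0: ((let x = 3 in x) * (if false then 3 else 0))
step 1: [let@0] (3 * (if false then 3 else 0))
step 2: [if@1] (3 * 0)
step 3: [delta@root] 0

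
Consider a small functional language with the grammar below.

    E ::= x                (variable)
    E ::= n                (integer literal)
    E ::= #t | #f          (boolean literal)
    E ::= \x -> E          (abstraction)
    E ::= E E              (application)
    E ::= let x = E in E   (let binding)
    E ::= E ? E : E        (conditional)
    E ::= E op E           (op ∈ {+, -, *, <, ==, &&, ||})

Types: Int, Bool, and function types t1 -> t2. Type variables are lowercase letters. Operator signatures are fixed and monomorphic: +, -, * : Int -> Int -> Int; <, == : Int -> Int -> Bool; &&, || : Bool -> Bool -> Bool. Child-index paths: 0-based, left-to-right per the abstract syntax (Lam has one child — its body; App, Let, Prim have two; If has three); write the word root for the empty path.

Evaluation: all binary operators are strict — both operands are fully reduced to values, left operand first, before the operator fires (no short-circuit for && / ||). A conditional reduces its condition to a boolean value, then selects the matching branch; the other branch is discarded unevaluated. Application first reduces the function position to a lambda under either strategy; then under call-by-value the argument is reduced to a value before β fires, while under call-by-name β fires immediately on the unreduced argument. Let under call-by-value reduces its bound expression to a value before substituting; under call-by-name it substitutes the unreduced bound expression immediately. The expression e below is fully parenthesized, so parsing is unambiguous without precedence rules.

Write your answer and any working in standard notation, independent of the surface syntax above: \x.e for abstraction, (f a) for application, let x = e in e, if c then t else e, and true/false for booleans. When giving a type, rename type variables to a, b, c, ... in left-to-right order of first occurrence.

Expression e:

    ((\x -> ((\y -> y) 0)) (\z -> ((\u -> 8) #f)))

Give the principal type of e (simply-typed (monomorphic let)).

Answer: Int

Trace:
y : b
\y._ : b -> b
  unify b -> b ~ Int -> c
  unify b ~ Int
  unify Int ~ c
_ _ : Int
\x._ : a -> Int
\u._ : e -> Int
  unify e -> Int ~ Bool -> f
  unify e ~ Bool
  unify Int ~ f
_ _ : Int
\z._ : d -> Int
  unify a -> Int ~ (d -> Int) -> g
  unify a ~ d -> Int
  unify Int ~ g
_ _ : Int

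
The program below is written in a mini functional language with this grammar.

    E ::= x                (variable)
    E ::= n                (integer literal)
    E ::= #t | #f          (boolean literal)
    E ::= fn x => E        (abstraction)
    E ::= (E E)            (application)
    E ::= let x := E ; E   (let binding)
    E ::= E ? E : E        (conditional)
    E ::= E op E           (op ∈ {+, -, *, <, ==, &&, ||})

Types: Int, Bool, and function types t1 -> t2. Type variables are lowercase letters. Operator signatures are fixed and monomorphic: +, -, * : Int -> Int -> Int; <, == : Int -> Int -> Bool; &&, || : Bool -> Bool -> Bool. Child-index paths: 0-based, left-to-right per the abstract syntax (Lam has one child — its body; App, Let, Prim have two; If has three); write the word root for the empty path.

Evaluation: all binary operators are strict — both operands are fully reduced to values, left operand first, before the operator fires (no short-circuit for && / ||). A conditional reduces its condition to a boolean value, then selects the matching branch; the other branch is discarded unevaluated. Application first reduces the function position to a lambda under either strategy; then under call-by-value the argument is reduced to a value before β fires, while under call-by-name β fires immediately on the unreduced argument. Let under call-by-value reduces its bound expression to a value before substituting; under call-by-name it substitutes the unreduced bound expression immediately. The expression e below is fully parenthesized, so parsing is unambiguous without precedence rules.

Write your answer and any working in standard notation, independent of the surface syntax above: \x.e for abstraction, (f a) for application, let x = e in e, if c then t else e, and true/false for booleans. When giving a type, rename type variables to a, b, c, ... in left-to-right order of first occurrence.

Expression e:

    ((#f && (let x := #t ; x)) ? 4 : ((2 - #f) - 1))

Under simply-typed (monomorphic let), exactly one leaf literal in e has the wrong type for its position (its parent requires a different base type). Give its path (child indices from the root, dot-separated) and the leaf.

Answer: 2.0.1 : false

Trace:
  unify Bool ~ Bool
let x : Bool
x : Bool
  unify Bool ~ Bool
  unify Bool ~ Bool
  unify Int ~ Int
  unify Bool ~ Int
  FAIL: mismatch Bool ~ Int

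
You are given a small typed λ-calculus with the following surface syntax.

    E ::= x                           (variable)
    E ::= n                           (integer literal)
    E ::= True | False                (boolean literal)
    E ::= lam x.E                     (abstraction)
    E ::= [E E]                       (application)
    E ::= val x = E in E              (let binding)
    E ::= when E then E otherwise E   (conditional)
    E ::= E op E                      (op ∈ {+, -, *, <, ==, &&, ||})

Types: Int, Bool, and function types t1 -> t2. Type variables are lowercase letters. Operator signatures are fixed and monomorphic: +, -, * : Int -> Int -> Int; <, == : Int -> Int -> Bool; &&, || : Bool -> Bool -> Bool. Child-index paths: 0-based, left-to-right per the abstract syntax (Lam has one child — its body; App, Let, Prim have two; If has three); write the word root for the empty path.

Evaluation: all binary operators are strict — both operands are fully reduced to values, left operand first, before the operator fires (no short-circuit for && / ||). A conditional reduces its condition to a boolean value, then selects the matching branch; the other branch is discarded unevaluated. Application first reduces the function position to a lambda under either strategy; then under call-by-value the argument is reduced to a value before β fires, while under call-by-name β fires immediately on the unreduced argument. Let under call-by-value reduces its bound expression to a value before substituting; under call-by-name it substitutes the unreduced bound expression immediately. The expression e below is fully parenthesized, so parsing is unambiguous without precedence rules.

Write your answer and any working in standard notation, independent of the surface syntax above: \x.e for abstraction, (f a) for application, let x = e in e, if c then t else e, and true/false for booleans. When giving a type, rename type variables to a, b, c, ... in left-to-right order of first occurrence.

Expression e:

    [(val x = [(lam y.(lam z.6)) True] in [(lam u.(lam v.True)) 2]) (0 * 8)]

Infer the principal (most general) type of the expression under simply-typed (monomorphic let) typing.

Trace:
\z._ : b -> Int
\y._ : a -> b -> Int
  unify a -> b -> Int ~ Bool -> c
  unify a ~ Bool
  unify b -> Int ~ c
_ _ : b -> Int
let x : b -> Int
\v._ : e -> Bool
\u._ : d -> e -> Bool
  unify d -> e -> Bool ~ Int -> f
  unify d ~ Int
  unify e -> Bool ~ f
_ _ : e -> Bool
  unify Int ~ Int
  unify Int ~ Int
  unify e -> Bool ~ Int -> g
  unify e ~ Int
  unify Bool ~ g
_ _ : Bool

Answer: Bool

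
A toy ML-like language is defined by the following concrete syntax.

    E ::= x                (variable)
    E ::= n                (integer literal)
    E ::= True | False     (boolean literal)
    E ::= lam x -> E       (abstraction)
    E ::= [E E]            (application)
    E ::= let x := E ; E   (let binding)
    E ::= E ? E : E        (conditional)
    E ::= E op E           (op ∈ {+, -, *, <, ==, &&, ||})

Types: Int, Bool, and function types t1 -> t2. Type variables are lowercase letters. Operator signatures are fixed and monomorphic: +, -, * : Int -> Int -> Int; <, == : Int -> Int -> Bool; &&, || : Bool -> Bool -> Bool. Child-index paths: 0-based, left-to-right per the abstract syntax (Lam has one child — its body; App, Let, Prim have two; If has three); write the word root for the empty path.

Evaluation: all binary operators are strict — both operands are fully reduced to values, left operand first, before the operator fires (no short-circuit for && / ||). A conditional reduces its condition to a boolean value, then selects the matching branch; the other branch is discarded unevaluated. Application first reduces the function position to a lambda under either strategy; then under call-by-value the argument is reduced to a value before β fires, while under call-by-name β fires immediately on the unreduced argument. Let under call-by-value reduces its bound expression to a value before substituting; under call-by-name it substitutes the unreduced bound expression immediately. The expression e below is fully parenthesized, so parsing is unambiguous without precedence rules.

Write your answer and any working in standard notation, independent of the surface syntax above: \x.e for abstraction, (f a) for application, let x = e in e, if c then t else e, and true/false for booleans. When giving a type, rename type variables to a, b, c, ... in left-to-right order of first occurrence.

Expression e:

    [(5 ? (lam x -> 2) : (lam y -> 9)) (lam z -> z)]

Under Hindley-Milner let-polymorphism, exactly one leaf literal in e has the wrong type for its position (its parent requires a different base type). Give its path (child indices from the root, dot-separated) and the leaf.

Answer: 0.0 : 5

Trace:
  unify Int ~ Bool
  FAIL: mismatch Int ~ Bool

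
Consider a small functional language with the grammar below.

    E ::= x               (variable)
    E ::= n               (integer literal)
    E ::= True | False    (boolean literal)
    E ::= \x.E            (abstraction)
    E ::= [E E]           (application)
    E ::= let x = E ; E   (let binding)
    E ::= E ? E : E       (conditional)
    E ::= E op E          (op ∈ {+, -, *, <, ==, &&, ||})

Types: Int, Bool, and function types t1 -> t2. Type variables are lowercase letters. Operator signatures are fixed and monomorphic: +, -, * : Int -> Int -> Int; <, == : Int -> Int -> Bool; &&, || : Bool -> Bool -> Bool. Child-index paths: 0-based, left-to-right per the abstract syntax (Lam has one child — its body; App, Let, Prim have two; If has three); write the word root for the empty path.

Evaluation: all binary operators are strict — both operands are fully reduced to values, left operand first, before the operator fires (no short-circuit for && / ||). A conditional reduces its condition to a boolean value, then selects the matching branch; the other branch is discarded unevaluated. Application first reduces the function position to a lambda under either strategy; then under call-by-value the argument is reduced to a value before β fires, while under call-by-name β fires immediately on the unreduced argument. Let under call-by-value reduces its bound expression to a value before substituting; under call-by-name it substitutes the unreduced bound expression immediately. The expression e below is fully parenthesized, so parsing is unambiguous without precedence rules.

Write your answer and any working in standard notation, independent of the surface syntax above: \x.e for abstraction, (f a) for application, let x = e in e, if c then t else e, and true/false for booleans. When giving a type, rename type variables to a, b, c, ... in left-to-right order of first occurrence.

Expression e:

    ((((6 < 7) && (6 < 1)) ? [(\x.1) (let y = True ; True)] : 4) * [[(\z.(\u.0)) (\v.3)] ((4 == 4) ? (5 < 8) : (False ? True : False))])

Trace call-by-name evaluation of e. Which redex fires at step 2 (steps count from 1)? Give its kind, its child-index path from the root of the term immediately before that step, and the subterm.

Answer: delta at 0.0.1 : (6 < 1)

Derivation:
step 0: ((if ((6 < 7) && (6 < 1)) then ((\x.1) (let y = true in true)) else 4) * (((\z.(\u.0)) (\v.3)) (if (4 == 4) then (5 < 8) else (if false then true else false))))
step 1: [delta@0.0.0] ((if (true && (6 < 1)) then ((\x.1) (let y = true in true)) else 4) * (((\z.(\u.0)) (\v.3)) (if (4 == 4) then (5 < 8) else (if false then true else false))))
step 2: [delta@0.0.1] ((if (true && false) then ((\x.1) (let y = true in true)) else 4) * (((\z.(\u.0)) (\v.3)) (if (4 == 4) then (5 < 8) else (if false then true else false))))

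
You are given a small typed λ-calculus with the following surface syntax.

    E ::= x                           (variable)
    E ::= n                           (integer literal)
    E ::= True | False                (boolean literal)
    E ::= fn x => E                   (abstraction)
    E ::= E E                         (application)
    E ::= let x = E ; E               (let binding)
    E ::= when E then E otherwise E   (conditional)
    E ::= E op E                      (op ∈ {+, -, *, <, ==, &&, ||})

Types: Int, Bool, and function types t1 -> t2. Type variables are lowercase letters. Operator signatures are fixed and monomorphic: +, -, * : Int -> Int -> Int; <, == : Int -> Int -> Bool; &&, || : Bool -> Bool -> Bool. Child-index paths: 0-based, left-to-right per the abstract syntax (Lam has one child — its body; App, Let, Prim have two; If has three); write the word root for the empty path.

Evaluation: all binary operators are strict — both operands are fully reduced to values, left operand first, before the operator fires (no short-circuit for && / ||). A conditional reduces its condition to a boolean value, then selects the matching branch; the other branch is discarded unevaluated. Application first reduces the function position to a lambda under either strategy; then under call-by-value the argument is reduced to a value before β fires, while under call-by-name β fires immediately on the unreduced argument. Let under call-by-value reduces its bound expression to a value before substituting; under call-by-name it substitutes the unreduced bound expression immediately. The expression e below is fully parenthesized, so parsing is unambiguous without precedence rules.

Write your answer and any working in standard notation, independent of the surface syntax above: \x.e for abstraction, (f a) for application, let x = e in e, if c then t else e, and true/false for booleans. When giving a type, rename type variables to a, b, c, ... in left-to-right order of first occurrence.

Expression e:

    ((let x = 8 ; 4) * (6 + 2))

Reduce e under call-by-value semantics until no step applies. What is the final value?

Derivation:
step 0: ((let x = 8 in 4) * (6 + 2))
step 1: [let@0] (4 * (6 + 2))
step 2: [delta@1] (4 * 8)
step 3: [delta@root] 32

Answer: 32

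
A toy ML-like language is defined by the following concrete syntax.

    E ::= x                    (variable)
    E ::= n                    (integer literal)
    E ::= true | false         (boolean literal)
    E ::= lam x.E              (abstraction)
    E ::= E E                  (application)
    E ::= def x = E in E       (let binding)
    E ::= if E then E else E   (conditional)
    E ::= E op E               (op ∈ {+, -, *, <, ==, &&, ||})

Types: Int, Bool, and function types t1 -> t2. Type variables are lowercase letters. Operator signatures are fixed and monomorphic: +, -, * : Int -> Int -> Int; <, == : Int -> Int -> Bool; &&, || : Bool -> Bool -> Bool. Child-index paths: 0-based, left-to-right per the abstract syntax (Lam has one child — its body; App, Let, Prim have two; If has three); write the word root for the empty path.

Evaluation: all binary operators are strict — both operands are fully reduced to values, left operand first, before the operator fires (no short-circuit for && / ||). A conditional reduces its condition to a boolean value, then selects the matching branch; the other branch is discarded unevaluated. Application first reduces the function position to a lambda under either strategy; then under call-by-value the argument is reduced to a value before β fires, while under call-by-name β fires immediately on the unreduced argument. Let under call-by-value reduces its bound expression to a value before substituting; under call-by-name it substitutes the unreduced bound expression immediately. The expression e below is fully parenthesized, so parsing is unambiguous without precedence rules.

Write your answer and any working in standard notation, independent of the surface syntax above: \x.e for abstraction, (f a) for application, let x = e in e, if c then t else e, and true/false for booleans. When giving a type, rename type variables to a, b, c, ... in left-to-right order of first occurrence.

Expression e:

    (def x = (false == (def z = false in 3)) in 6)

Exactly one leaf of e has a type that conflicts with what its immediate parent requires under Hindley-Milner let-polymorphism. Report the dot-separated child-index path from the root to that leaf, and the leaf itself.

Trace:
  unify Bool ~ Int
  FAIL: mismatch Bool ~ Int

Answer: 0.0 : false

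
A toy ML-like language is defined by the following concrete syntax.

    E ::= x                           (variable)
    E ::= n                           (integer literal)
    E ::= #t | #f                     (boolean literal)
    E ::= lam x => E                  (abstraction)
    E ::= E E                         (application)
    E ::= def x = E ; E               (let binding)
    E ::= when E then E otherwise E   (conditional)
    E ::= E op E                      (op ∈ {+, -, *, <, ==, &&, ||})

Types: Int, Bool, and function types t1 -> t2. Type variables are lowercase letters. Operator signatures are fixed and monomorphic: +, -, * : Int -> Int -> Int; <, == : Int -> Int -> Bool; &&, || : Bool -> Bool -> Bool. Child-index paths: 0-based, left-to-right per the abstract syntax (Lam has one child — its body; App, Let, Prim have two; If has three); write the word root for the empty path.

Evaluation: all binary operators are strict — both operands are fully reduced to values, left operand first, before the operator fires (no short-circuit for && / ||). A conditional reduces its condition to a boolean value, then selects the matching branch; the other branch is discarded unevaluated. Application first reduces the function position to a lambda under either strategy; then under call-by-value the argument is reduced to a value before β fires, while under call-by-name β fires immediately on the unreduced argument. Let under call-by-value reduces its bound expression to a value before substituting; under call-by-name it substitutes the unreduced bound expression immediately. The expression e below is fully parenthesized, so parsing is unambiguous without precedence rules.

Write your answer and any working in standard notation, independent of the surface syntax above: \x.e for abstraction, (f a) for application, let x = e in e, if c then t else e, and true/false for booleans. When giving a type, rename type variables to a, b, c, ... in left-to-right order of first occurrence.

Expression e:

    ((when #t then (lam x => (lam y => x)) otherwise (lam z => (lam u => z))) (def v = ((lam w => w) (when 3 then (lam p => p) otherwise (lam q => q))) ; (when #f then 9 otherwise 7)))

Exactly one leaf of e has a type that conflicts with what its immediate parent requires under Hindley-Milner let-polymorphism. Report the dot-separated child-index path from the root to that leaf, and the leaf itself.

Answer: 1.0.1.0 : 3

Derivation:
  unify Bool ~ Bool
x : a
\y._ : b -> a
\x._ : a -> b -> a
z : c
\u._ : d -> c
\z._ : c -> d -> c
  unify a -> b -> a ~ c -> d -> c
  unify a ~ c
  unify b -> c ~ d -> c
  unify b ~ d
  unify c ~ c
w : e
\w._ : e -> e
  unify Int ~ Bool
  FAIL: mismatch Int ~ Bool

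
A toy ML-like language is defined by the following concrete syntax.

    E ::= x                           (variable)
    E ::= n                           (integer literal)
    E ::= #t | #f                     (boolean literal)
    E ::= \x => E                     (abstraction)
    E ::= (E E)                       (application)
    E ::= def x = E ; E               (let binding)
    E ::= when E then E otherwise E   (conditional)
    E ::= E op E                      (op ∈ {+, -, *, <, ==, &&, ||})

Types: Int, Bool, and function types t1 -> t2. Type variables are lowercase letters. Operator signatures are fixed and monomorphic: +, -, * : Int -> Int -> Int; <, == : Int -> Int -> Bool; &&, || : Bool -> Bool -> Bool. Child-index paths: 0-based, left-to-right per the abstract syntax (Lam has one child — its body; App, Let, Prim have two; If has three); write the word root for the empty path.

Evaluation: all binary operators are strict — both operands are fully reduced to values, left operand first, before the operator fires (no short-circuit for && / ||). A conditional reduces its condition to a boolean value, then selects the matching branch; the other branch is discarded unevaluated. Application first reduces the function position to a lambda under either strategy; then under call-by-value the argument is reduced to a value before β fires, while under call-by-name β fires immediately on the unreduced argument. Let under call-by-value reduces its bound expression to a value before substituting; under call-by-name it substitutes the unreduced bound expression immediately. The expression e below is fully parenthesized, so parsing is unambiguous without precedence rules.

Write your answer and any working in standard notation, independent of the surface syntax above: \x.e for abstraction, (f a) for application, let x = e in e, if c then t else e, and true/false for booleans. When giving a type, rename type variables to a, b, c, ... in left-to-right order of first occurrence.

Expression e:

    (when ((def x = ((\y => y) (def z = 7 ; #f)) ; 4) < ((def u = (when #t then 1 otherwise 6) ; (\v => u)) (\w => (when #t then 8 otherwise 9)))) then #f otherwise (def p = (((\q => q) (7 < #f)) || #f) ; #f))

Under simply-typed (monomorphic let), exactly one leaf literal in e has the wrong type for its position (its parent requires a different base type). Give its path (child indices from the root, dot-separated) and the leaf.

Trace:
y : a
\y._ : a -> a
let z : Int
  unify a -> a ~ Bool -> b
  unify a ~ Bool
  unify Bool ~ b
_ _ : Bool
let x : Bool
  unify Int ~ Int
  unify Bool ~ Bool
  unify Int ~ Int
let u : Int
u : Int
\v._ : c -> Int
  unify Bool ~ Bool
  unify Int ~ Int
\w._ : d -> Int
  unify c -> Int ~ (d -> Int) -> e
  unify c ~ d -> Int
  unify Int ~ e
_ _ : Int
  unify Int ~ Int
  unify Bool ~ Bool
q : f
\q._ : f -> f
  unify Int ~ Int
  unify Bool ~ Int
  FAIL: mismatch Bool ~ Int

Answer: 2.0.0.1.1 : false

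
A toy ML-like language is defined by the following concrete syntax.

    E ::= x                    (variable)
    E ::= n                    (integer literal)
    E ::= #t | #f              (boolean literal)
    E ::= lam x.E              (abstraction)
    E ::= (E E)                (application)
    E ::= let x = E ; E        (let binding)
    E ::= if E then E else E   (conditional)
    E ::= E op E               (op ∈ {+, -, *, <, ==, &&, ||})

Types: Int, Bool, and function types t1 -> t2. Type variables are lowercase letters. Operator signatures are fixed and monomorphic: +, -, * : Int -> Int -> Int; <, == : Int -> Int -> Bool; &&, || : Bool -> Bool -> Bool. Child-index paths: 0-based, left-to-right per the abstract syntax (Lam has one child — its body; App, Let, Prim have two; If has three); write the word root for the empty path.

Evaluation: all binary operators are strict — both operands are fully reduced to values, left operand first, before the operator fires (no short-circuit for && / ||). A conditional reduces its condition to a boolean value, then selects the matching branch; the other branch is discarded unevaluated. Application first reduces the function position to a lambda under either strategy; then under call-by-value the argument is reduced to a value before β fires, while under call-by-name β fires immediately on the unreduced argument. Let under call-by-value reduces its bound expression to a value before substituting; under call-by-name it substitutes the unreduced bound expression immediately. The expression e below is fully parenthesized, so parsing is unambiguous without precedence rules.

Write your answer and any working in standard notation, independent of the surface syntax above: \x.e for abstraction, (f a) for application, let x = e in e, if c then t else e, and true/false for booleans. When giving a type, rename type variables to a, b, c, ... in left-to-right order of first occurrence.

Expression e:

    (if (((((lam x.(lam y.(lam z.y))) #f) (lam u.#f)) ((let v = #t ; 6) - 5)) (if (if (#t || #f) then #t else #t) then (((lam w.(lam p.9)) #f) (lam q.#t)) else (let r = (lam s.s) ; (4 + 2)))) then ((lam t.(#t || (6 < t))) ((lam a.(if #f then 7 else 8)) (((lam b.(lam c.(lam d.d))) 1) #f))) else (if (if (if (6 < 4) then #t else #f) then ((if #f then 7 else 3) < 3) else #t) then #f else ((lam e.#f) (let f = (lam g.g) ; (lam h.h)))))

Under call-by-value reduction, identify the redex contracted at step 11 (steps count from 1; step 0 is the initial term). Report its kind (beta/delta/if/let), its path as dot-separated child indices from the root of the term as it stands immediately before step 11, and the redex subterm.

Answer: beta at 0 : ((\u.false) 9)

Working:
step 0: (if (((((\x.(\y.(\z.y))) false) (\u.false)) ((let v = true in 6) - 5)) (if (if (true || false) then true else true) then (((\w.(\p.9)) false) (\q.true)) else (let r = (\s.s) in (4 + 2)))) then ((\t.(true || (6 < t))) ((\a.(if false then 7 else 8)) (((\b.(\c.(\d.d))) 1) false))) else (if (if (if (6 < 4) then true else false) then ((if false then 7 else 3) < 3) else true) then false else ((\e.false) (let f = (\g.g) in (\h.h)))))
step 1: [beta@0.0.0.0] (if ((((\y.(\z.y)) (\u.false)) ((let v = true in 6) - 5)) (if (if (true || false) then true else true) then (((\w.(\p.9)) false) (\q.true)) else (let r = (\s.s) in (4 + 2)))) then ((\t.(true || (6 < t))) ((\a.(if false then 7 else 8)) (((\b.(\c.(\d.d))) 1) false))) else (if (if (if (6 < 4) then true else false) then ((if false then 7 else 3) < 3) else true) then false else ((\e.false) (let f = (\g.g) in (\h.h)))))
step 2: [beta@0.0.0] (if (((\z.(\u.false)) ((let v = true in 6) - 5)) (if (if (true || false) then true else true) then (((\w.(\p.9)) false) (\q.true)) else (let r = (\s.s) in (4 + 2)))) then ((\t.(true || (6 < t))) ((\a.(if false then 7 else 8)) (((\b.(\c.(\d.d))) 1) false))) else (if (if (if (6 < 4) then true else false) then ((if false then 7 else 3) < 3) else true) then false else ((\e.false) (let f = (\g.g) in (\h.h)))))
step 3: [let@0.0.1.0] (if (((\z.(\u.false)) (6 - 5)) (if (if (true || false) then true else true) then (((\w.(\p.9)) false) (\q.true)) else (let r = (\s.s) in (4 + 2)))) then ((\t.(true || (6 < t))) ((\a.(if false then 7 else 8)) (((\b.(\c.(\d.d))) 1) false))) else (if (if (if (6 < 4) then true else false) then ((if false then 7 else 3) < 3) else true) then false else ((\e.false) (let f = (\g.g) in (\h.h)))))
step 4: [delta@0.0.1] (if (((\z.(\u.false)) 1) (if (if (true || false) then true else true) then (((\w.(\p.9)) false) (\q.true)) else (let r = (\s.s) in (4 + 2)))) then ((\t.(true || (6 < t))) ((\a.(if false then 7 else 8)) (((\b.(\c.(\d.d))) 1) false))) else (if (if (if (6 < 4) then true else false) then ((if false then 7 else 3) < 3) else true) then false else ((\e.false) (let f = (\g.g) in (\h.h)))))
step 5: [beta@0.0] (if ((\u.false) (if (if (true || false) then true else true) then (((\w.(\p.9)) false) (\q.true)) else (let r = (\s.s) in (4 + 2)))) then ((\t.(true || (6 < t))) ((\a.(if false then 7 else 8)) (((\b.(\c.(\d.d))) 1) false))) else (if (if (if (6 < 4) then true else false) then ((if false then 7 else 3) < 3) else true) then false else ((\e.false) (let f = (\g.g) in (\h.h)))))
step 6: [delta@0.1.0.0] (if ((\u.false) (if (if true then true else true) then (((\w.(\p.9)) false) (\q.true)) else (let r = (\s.s) in (4 + 2)))) then ((\t.(true || (6 < t))) ((\a.(if false then 7 else 8)) (((\b.(\c.(\d.d))) 1) false))) else (if (if (if (6 < 4) then true else false) then ((if false then 7 else 3) < 3) else true) then false else ((\e.false) (let f = (\g.g) in (\h.h)))))
step 7: [if@0.1.0] (if ((\u.false) (if true then (((\w.(\p.9)) false) (\q.true)) else (let r = (\s.s) in (4 + 2)))) then ((\t.(true || (6 < t))) ((\a.(if false then 7 else 8)) (((\b.(\c.(\d.d))) 1) false))) else (if (if (if (6 < 4) then true else false) then ((if false then 7 else 3) < 3) else true) then false else ((\e.false) (let f = (\g.g) in (\h.h)))))
step 8: [if@0.1] (if ((\u.false) (((\w.(\p.9)) false) (\q.true))) then ((\t.(true || (6 < t))) ((\a.(if false then 7 else 8)) (((\b.(\c.(\d.d))) 1) false))) else (if (if (if (6 < 4) then true else false) then ((if false then 7 else 3) < 3) else true) then false else ((\e.false) (let f = (\g.g) in (\h.h)))))
step 9: [beta@0.1.0] (if ((\u.false) ((\p.9) (\q.true))) then ((\t.(true || (6 < t))) ((\a.(if false then 7 else 8)) (((\b.(\c.(\d.d))) 1) false))) else (if (if (if (6 < 4) then true else false) then ((if false then 7 else 3) < 3) else true) then false else ((\e.false) (let f = (\g.g) in (\h.h)))))
step 10: [beta@0.1] (if ((\u.false) 9) then ((\t.(true || (6 < t))) ((\a.(if false then 7 else 8)) (((\b.(\c.(\d.d))) 1) false))) else (if (if (if (6 < 4) then true else false) then ((if false then 7 else 3) < 3) else true) then false else ((\e.false) (let f = (\g.g) in (\h.h)))))
step 11: [beta@0] (if false then ((\t.(true || (6 < t))) ((\a.(if false then 7 else 8)) (((\b.(\c.(\d.d))) 1) false))) else (if (if (if (6 < 4) then true else false) then ((if false then 7 else 3) < 3) else true) then false else ((\e.false) (let f = (\g.g) in (\h.h)))))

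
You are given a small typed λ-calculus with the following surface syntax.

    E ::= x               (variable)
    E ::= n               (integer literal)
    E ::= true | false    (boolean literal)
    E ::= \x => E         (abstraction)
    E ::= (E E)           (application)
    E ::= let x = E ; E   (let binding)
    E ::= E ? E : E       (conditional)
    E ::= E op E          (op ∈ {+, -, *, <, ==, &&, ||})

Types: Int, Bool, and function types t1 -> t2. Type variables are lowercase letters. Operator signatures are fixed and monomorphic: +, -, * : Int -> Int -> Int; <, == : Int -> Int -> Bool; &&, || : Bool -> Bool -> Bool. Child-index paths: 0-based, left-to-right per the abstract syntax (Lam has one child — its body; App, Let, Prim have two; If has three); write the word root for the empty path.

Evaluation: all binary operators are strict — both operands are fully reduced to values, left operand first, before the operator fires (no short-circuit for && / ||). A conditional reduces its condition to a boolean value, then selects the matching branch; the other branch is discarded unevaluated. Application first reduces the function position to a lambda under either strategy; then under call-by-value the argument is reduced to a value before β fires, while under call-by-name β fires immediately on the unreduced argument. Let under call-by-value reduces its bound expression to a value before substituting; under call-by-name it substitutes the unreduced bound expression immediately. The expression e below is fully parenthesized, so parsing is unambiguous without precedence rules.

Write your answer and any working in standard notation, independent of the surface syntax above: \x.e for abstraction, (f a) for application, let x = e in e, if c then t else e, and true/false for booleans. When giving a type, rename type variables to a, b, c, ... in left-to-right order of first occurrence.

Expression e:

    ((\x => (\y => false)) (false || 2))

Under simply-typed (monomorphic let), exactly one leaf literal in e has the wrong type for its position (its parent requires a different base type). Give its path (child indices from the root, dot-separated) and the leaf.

Answer: 1.1 : 2

Derivation:
\y._ : b -> Bool
\x._ : a -> b -> Bool
  unify Bool ~ Bool
  unify Int ~ Bool
  FAIL: mismatch Int ~ Bool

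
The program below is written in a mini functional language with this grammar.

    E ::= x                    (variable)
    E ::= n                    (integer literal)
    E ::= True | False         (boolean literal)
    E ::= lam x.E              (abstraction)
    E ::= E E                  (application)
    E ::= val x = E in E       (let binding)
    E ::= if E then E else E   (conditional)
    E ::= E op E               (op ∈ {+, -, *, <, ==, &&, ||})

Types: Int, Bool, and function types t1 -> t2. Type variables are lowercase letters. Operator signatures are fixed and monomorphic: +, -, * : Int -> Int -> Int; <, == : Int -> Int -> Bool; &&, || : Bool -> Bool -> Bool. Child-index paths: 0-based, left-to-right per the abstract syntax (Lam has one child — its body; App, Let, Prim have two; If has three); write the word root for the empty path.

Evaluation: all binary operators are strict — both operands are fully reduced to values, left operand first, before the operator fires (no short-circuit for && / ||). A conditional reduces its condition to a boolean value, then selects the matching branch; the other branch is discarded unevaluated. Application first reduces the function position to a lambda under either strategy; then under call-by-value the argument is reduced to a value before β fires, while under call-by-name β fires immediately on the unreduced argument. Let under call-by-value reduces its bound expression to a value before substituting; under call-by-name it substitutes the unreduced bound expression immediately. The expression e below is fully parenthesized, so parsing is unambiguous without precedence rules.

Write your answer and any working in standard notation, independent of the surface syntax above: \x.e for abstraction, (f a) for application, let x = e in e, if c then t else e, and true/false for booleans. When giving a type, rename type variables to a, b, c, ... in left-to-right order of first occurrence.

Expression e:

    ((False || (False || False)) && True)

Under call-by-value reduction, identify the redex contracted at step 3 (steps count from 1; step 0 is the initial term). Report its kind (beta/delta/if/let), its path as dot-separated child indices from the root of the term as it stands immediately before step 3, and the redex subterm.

Answer: delta at root : (false && true)

Working:
step 0: ((false || (false || false)) && true)
step 1: [delta@0.1] ((false || false) && true)
step 2: [delta@0] (false && true)
step 3: [delta@root] false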